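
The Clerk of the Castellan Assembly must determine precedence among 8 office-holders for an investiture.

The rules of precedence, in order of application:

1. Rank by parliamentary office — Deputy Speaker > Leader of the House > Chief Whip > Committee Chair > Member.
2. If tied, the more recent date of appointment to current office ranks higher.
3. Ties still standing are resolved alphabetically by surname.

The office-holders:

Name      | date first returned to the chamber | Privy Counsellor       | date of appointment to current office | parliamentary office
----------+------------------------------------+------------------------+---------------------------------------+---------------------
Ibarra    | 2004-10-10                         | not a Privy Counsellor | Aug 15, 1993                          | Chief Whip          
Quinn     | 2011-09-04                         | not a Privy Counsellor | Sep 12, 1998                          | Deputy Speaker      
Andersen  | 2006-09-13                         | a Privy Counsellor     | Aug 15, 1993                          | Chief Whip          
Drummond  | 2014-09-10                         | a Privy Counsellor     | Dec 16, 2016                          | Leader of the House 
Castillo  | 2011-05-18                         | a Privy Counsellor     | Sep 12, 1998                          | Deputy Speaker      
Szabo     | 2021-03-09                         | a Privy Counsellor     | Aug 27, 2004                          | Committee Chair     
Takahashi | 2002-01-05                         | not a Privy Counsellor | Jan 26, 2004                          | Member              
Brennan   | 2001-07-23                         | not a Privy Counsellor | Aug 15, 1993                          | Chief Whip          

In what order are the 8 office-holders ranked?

By parliamentary office: Castillo and Quinn (Deputy Speaker); then Drummond (Leader of the House); then Andersen, Brennan and Ibarra (Chief Whip); then Szabo (Committee Chair); then Takahashi (Member).
Castillo and Quinn both have date of appointment to current office Sep 12, 1998, so the next rule applies.
Among Castillo and Quinn, alphabetically by surname: Castillo before Quinn.
Andersen, Brennan and Ibarra all have date of appointment to current office Aug 15, 1993, so the next rule applies.
Among Andersen, Brennan and Ibarra, alphabetically by surname: Andersen before Brennan before Ibarra.
Full order: Castillo, Quinn, Drummond, Andersen, Brennan, Ibarra, Szabo, Takahashi.

Castillo, Quinn, Drummond, Andersen, Brennan, Ibarra, Szabo, Takahashi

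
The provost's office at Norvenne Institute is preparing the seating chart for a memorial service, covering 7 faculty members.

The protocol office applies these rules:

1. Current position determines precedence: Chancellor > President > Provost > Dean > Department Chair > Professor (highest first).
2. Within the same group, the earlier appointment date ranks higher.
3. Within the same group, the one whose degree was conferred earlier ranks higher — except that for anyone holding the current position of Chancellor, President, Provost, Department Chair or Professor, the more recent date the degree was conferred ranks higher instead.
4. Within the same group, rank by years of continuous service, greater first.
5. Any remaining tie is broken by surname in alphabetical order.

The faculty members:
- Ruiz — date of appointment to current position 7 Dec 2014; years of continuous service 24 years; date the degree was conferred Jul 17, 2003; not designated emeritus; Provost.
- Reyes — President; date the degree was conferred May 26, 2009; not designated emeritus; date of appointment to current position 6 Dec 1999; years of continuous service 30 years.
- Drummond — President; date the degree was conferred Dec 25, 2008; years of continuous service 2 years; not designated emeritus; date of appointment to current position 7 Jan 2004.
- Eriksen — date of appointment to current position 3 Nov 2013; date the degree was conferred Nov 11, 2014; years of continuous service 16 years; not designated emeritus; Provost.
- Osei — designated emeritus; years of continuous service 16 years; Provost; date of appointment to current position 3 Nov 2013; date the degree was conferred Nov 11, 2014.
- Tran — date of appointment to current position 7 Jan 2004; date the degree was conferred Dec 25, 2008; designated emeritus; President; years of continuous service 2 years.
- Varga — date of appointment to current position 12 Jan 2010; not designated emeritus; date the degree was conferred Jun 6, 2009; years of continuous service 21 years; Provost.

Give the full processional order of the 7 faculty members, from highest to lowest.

By current position: Reyes, Drummond and Tran (President); then Varga, Eriksen, Osei and Ruiz (Provost).
Among Reyes, Drummond and Tran, by date of appointment to current position (earlier first): Reyes (6 Dec 1999) before Drummond and Tran (7 Jan 2004).
Drummond and Tran both have date the degree was conferred Dec 25, 2008, so the next rule applies.
Drummond and Tran both have years of continuous service 2 years, so the next rule applies.
Among Drummond and Tran, alphabetically by surname: Drummond before Tran.
Among Varga, Eriksen, Osei and Ruiz, by date of appointment to current position (earlier first): Varga (12 Jan 2010) before Eriksen and Osei (3 Nov 2013) before Ruiz (7 Dec 2014).
Eriksen and Osei both have date the degree was conferred Nov 11, 2014, so the next rule applies.
Eriksen and Osei both have years of continuous service 16 years, so the next rule applies.
Among Eriksen and Osei, alphabetically by surname: Eriksen before Osei.
Full order: Reyes, Drummond, Tran, Varga, Eriksen, Osei, Ruiz.

Reyes, Drummond, Tran, Varga, Eriksen, Osei, Ruiz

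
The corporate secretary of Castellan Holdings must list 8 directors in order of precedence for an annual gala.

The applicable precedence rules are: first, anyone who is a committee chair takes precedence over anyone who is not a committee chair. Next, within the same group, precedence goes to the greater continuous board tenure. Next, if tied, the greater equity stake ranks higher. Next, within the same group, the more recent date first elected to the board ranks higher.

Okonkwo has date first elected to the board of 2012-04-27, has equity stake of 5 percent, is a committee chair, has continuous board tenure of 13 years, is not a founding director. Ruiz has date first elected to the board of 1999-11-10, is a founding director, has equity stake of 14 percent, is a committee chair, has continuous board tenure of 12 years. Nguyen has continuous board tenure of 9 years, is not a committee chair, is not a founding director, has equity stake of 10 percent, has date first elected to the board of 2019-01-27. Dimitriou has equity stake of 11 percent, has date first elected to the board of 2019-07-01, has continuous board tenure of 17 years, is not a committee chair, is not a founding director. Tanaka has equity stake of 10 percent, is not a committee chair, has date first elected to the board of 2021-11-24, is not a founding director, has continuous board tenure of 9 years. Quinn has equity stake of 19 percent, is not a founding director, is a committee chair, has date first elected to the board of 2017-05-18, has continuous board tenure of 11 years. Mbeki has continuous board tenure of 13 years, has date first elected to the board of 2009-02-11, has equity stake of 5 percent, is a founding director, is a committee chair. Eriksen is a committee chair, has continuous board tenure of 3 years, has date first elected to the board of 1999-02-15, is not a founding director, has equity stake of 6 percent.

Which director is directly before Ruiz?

By the first rule: Okonkwo, Mbeki, Ruiz, Quinn and Eriksen (each a committee chair); then Dimitriou, Tanaka and Nguyen (each not a committee chair).
Among Okonkwo, Mbeki, Ruiz, Quinn and Eriksen, by continuous board tenure (higher first): Okonkwo and Mbeki (13 years) before Ruiz (12 years) before Quinn (11 years) before Eriksen (3 years).
Okonkwo and Mbeki both have equity stake 5 percent, so the next rule applies.
Among Okonkwo and Mbeki, by date first elected to the board (later first): Okonkwo (2012-04-27) before Mbeki (2009-02-11).
Among Dimitriou, Tanaka and Nguyen, by continuous board tenure (higher first): Dimitriou (17 years) before Tanaka and Nguyen (9 years).
Tanaka and Nguyen both have equity stake 10 percent, so the next rule applies.
Among Tanaka and Nguyen, by date first elected to the board (later first): Tanaka (2021-11-24) before Nguyen (2019-01-27).
Order: Okonkwo, Mbeki, Ruiz, Quinn, Eriksen, Dimitriou, Tanaka, Nguyen.

Mbeki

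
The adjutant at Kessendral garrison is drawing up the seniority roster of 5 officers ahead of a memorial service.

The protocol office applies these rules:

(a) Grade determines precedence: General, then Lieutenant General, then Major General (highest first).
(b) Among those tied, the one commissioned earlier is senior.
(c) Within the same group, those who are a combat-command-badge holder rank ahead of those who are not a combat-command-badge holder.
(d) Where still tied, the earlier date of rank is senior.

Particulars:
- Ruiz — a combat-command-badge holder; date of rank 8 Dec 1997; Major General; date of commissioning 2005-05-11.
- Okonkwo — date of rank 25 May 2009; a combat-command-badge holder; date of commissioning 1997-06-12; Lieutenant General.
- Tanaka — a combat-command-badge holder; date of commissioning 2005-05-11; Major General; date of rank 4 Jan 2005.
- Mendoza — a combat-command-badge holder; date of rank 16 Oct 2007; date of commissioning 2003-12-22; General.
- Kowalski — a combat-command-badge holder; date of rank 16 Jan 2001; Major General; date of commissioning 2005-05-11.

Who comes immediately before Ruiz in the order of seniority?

Okonkwo

By grade: Mendoza (General); then Okonkwo (Lieutenant General); then Ruiz, Kowalski and Tanaka (Major General).
Ruiz, Kowalski and Tanaka all have date of commissioning 2005-05-11, so the next rule applies.
Ruiz, Kowalski and Tanaka are each a combat-command-badge holder, so the next rule applies.
Among Ruiz, Kowalski and Tanaka, by date of rank (earlier first): Ruiz (8 Dec 1997) before Kowalski (16 Jan 2001) before Tanaka (4 Jan 2005).
Order: Mendoza, Okonkwo, Ruiz, Kowalski, Tanaka.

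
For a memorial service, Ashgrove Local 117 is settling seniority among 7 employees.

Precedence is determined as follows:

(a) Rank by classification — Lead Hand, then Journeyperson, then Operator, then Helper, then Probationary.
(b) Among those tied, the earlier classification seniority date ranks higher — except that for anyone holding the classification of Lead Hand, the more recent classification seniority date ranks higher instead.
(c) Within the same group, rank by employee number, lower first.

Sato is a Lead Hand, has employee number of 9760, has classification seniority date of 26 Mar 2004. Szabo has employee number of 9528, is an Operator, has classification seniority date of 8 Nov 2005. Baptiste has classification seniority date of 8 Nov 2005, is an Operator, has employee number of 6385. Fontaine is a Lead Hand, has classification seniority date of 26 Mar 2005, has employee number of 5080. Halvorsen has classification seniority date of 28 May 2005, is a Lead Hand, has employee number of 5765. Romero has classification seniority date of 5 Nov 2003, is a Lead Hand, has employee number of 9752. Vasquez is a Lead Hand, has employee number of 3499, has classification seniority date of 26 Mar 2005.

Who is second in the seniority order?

Vasquez

By classification: Halvorsen, Vasquez, Fontaine, Sato and Romero (Lead Hand); then Baptiste and Szabo (Operator).
Among Halvorsen, Vasquez, Fontaine, Sato and Romero, by classification seniority date (later first) (reversed rule for this group): Halvorsen (28 May 2005) before Vasquez and Fontaine (26 Mar 2005) before Sato (26 Mar 2004) before Romero (5 Nov 2003).
Among Vasquez and Fontaine, by employee number (lower first): Vasquez (3499) before Fontaine (5080).
Baptiste and Szabo both have classification seniority date 8 Nov 2005, so the next rule applies.
Among Baptiste and Szabo, by employee number (lower first): Baptiste (6385) before Szabo (9528).
Order: Halvorsen, Vasquez, Fontaine, Sato, Romero, Baptiste, Szabo.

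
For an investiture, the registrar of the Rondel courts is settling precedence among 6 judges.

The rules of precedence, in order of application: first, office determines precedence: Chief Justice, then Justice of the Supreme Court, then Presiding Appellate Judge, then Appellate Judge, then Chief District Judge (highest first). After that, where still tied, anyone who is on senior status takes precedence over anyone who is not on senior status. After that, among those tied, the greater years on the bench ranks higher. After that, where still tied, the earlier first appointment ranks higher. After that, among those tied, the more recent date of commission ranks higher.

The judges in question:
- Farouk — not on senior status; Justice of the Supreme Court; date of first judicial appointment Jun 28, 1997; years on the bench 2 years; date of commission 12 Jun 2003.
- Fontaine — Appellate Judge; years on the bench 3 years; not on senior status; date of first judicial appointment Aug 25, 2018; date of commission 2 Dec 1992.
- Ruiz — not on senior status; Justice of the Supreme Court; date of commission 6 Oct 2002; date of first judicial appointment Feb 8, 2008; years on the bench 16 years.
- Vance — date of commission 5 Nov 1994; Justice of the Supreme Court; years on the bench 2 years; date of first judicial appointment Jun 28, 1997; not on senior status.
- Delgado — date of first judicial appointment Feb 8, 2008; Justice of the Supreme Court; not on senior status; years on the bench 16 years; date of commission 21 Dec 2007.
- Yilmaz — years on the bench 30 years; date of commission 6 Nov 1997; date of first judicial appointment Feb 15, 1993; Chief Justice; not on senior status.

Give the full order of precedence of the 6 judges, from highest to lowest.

Yilmaz, Delgado, Ruiz, Farouk, Vance, Fontaine

By office: Yilmaz (Chief Justice); then Delgado, Ruiz, Farouk and Vance (Justice of the Supreme Court); then Fontaine (Appellate Judge).
Delgado, Ruiz, Farouk and Vance are each not on senior status, so the next rule applies.
Among Delgado, Ruiz, Farouk and Vance, by years on the bench (higher first): Delgado and Ruiz (16 years) before Farouk and Vance (2 years).
Delgado and Ruiz both have date of first judicial appointment Feb 8, 2008, so the next rule applies.
Among Delgado and Ruiz, by date of commission (later first): Delgado (21 Dec 2007) before Ruiz (6 Oct 2002).
Farouk and Vance both have date of first judicial appointment Jun 28, 1997, so the next rule applies.
Among Farouk and Vance, by date of commission (later first): Farouk (12 Jun 2003) before Vance (5 Nov 1994).
Full order: Yilmaz, Delgado, Ruiz, Farouk, Vance, Fontaine.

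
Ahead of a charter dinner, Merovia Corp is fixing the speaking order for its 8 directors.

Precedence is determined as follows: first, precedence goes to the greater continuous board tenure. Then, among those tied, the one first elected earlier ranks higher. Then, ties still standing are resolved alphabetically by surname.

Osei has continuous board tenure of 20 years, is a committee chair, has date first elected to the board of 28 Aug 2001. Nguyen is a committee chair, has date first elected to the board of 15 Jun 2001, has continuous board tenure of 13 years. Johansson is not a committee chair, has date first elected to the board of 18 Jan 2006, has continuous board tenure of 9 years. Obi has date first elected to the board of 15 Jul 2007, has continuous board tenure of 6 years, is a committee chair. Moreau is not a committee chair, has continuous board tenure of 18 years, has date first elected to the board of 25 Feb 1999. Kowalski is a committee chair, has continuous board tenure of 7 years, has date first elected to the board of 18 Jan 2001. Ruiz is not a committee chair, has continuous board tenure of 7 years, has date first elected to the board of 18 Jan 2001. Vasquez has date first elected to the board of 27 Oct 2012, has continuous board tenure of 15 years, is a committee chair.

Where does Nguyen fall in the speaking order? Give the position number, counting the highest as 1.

By continuous board tenure (higher first): Osei (20 years); then Moreau (18 years); then Vasquez (15 years); then Nguyen (13 years); then Johansson (9 years); then Kowalski and Ruiz (both 7 years); then Obi (6 years).
Kowalski and Ruiz both have date first elected to the board 18 Jan 2001, so the next rule applies.
Among Kowalski and Ruiz, alphabetically by surname: Kowalski before Ruiz.
Order: Osei, Moreau, Vasquez, Nguyen, Johansson, Kowalski, Ruiz, Obi. So position 4.

4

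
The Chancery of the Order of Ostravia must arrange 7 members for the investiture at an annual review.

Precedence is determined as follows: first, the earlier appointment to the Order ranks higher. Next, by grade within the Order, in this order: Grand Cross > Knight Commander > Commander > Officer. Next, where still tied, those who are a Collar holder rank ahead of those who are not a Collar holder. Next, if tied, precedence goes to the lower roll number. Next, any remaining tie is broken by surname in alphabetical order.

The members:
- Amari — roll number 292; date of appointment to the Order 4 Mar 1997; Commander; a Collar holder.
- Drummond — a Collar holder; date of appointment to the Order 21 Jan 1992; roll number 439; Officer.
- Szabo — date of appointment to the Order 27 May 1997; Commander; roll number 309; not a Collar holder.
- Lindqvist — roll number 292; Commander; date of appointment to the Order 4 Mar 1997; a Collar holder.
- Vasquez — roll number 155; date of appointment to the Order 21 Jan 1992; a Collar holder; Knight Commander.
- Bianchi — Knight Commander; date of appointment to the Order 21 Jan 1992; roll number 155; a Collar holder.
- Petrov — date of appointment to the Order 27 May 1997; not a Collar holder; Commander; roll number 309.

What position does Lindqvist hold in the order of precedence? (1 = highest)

By date of appointment to the Order (earlier first): Bianchi, Vasquez and Drummond (each 21 Jan 1992); then Amari and Lindqvist (both 4 Mar 1997); then Petrov and Szabo (both 27 May 1997).
Among Bianchi, Vasquez and Drummond, by grade within the Order: Bianchi and Vasquez (Knight Commander) before Drummond (Officer).
Bianchi and Vasquez are each a Collar holder, so the next rule applies.
Bianchi and Vasquez both have roll number 155, so the next rule applies.
Among Bianchi and Vasquez, alphabetically by surname: Bianchi before Vasquez.
Amari and Lindqvist are each Commander, so the next rule applies.
Amari and Lindqvist are each a Collar holder, so the next rule applies.
Amari and Lindqvist both have roll number 292, so the next rule applies.
Among Amari and Lindqvist, alphabetically by surname: Amari before Lindqvist.
Petrov and Szabo are each Commander, so the next rule applies.
Petrov and Szabo are each not a Collar holder, so the next rule applies.
Petrov and Szabo both have roll number 309, so the next rule applies.
Among Petrov and Szabo, alphabetically by surname: Petrov before Szabo.
Order: Bianchi, Vasquez, Drummond, Amari, Lindqvist, Petrov, Szabo. So position 5.

5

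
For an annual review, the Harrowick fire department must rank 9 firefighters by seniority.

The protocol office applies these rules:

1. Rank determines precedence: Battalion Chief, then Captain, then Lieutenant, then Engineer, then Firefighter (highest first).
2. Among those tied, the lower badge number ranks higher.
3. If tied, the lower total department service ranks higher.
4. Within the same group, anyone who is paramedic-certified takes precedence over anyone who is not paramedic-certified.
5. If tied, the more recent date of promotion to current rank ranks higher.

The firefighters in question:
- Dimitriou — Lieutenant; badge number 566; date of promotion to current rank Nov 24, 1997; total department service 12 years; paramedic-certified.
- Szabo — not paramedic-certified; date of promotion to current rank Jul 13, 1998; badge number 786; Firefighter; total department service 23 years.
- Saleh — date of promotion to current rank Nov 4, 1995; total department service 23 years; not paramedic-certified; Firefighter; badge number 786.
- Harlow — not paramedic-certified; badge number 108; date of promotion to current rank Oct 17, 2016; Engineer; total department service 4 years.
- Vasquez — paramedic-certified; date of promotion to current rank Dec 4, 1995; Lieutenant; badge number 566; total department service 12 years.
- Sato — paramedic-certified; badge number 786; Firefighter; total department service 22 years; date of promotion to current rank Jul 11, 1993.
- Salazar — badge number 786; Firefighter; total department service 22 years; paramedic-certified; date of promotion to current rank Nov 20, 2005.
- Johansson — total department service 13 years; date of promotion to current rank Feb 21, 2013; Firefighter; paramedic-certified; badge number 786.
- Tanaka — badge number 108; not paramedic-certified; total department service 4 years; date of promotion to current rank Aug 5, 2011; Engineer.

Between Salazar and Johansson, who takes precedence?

Johansson

By rank: Dimitriou and Vasquez (Lieutenant); then Harlow and Tanaka (Engineer); then Johansson, Salazar, Sato, Szabo and Saleh (Firefighter).
Dimitriou and Vasquez both have badge number 566, so the next rule applies.
Dimitriou and Vasquez both have total department service 12 years, so the next rule applies.
Dimitriou and Vasquez are each paramedic-certified, so the next rule applies.
Among Dimitriou and Vasquez, by date of promotion to current rank (later first): Dimitriou (Nov 24, 1997) before Vasquez (Dec 4, 1995).
Harlow and Tanaka both have badge number 108, so the next rule applies.
Harlow and Tanaka both have total department service 4 years, so the next rule applies.
Harlow and Tanaka are each not paramedic-certified, so the next rule applies.
Among Harlow and Tanaka, by date of promotion to current rank (later first): Harlow (Oct 17, 2016) before Tanaka (Aug 5, 2011).
Johansson, Salazar, Sato, Szabo and Saleh all have badge number 786, so the next rule applies.
Among Johansson, Salazar, Sato, Szabo and Saleh, by total department service (lower first): Johansson (13 years) before Salazar and Sato (22 years) before Szabo and Saleh (23 years).
Salazar and Sato are each paramedic-certified, so the next rule applies.
Among Salazar and Sato, by date of promotion to current rank (later first): Salazar (Nov 20, 2005) before Sato (Jul 11, 1993).
Szabo and Saleh are each not paramedic-certified, so the next rule applies.
Among Szabo and Saleh, by date of promotion to current rank (later first): Szabo (Jul 13, 1998) before Saleh (Nov 4, 1995).
So Johansson takes precedence.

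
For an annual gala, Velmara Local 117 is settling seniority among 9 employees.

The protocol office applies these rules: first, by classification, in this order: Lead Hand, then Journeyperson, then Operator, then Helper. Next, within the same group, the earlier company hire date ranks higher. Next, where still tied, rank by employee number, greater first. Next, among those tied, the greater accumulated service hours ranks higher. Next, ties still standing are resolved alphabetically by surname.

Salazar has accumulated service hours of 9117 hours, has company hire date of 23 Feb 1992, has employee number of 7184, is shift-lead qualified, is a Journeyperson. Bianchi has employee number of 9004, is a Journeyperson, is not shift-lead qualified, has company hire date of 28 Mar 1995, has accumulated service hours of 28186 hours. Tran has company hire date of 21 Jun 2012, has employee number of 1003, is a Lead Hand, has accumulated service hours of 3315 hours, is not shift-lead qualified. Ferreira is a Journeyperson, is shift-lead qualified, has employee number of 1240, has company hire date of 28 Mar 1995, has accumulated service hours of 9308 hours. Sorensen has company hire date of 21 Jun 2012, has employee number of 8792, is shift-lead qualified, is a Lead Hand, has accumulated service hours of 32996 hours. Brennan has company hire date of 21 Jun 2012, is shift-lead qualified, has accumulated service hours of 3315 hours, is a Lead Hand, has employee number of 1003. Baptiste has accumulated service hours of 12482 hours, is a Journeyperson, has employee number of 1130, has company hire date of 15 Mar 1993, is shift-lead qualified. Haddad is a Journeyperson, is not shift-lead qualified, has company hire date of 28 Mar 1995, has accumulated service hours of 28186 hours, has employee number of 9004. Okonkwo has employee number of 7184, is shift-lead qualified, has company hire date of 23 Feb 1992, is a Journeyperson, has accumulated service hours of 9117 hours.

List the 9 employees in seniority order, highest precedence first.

Sorensen, Brennan, Tran, Okonkwo, Salazar, Baptiste, Bianchi, Haddad, Ferreira

By classification: Sorensen, Brennan and Tran (Lead Hand); then Okonkwo, Salazar, Baptiste, Bianchi, Haddad and Ferreira (Journeyperson).
Sorensen, Brennan and Tran all have company hire date 21 Jun 2012, so the next rule applies.
Among Sorensen, Brennan and Tran, by employee number (higher first): Sorensen (8792) before Brennan and Tran (1003).
Brennan and Tran both have accumulated service hours 3315 hours, so the next rule applies.
Among Brennan and Tran, alphabetically by surname: Brennan before Tran.
Among Okonkwo, Salazar, Baptiste, Bianchi, Haddad and Ferreira, by company hire date (earlier first): Okonkwo and Salazar (23 Feb 1992) before Baptiste (15 Mar 1993) before Bianchi, Haddad and Ferreira (28 Mar 1995).
Okonkwo and Salazar both have employee number 7184, so the next rule applies.
Okonkwo and Salazar both have accumulated service hours 9117 hours, so the next rule applies.
Among Okonkwo and Salazar, alphabetically by surname: Okonkwo before Salazar.
Among Bianchi, Haddad and Ferreira, by employee number (higher first): Bianchi and Haddad (9004) before Ferreira (1240).
Bianchi and Haddad both have accumulated service hours 28186 hours, so the next rule applies.
Among Bianchi and Haddad, alphabetically by surname: Bianchi before Haddad.
Full order: Sorensen, Brennan, Tran, Okonkwo, Salazar, Baptiste, Bianchi, Haddad, Ferreira.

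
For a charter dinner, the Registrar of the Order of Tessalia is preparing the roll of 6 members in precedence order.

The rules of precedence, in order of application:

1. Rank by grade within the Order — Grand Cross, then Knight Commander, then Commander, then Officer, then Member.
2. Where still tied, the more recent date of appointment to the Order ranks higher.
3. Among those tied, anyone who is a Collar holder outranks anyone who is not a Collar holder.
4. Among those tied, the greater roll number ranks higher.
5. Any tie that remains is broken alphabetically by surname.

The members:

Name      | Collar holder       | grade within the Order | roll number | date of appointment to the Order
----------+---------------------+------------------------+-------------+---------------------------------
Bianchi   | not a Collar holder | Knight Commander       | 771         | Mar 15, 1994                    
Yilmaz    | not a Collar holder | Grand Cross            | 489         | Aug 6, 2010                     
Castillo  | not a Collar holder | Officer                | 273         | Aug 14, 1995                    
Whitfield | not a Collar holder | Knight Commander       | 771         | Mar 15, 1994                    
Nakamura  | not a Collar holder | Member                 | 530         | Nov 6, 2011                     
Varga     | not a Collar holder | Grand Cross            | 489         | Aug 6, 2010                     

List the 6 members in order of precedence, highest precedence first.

Varga, Yilmaz, Bianchi, Whitfield, Castillo, Nakamura

By grade within the Order: Varga and Yilmaz (Grand Cross); then Bianchi and Whitfield (Knight Commander); then Castillo (Officer); then Nakamura (Member).
Varga and Yilmaz both have date of appointment to the Order Aug 6, 2010, so the next rule applies.
Varga and Yilmaz are each not a Collar holder, so the next rule applies.
Varga and Yilmaz both have roll number 489, so the next rule applies.
Among Varga and Yilmaz, alphabetically by surname: Varga before Yilmaz.
Bianchi and Whitfield both have date of appointment to the Order Mar 15, 1994, so the next rule applies.
Bianchi and Whitfield are each not a Collar holder, so the next rule applies.
Bianchi and Whitfield both have roll number 771, so the next rule applies.
Among Bianchi and Whitfield, alphabetically by surname: Bianchi before Whitfield.
Full order: Varga, Yilmaz, Bianchi, Whitfield, Castillo, Nakamura.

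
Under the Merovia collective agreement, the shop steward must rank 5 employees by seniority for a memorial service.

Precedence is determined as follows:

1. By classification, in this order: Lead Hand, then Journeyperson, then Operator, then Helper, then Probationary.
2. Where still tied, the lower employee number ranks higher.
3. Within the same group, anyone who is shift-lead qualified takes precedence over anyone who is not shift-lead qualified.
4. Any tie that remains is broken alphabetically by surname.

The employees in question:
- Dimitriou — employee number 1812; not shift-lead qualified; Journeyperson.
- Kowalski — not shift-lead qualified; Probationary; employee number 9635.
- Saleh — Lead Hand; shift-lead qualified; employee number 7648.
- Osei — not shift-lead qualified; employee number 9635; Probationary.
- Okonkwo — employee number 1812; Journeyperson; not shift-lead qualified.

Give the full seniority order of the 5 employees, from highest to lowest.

Saleh, Dimitriou, Okonkwo, Kowalski, Osei

By classification: Saleh (Lead Hand); then Dimitriou and Okonkwo (Journeyperson); then Kowalski and Osei (Probationary).
Dimitriou and Okonkwo both have employee number 1812, so the next rule applies.
Dimitriou and Okonkwo are each not shift-lead qualified, so the next rule applies.
Among Dimitriou and Okonkwo, alphabetically by surname: Dimitriou before Okonkwo.
Kowalski and Osei both have employee number 9635, so the next rule applies.
Kowalski and Osei are each not shift-lead qualified, so the next rule applies.
Among Kowalski and Osei, alphabetically by surname: Kowalski before Osei.
Full order: Saleh, Dimitriou, Okonkwo, Kowalski, Osei.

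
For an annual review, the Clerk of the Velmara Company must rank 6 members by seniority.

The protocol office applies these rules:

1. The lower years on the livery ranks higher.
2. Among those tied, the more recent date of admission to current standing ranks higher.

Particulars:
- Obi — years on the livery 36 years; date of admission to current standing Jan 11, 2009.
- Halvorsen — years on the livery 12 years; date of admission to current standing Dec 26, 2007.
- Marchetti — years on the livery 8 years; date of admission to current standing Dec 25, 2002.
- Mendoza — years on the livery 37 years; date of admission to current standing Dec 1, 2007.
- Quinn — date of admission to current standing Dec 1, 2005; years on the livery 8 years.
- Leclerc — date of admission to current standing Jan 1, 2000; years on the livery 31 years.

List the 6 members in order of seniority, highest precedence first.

By years on the livery (lower first): Quinn and Marchetti (both 8 years); then Halvorsen (12 years); then Leclerc (31 years); then Obi (36 years); then Mendoza (37 years).
Among Quinn and Marchetti, by date of admission to current standing (later first): Quinn (Dec 1, 2005) before Marchetti (Dec 25, 2002).
Full order: Quinn, Marchetti, Halvorsen, Leclerc, Obi, Mendoza.

Quinn, Marchetti, Halvorsen, Leclerc, Obi, Mendoza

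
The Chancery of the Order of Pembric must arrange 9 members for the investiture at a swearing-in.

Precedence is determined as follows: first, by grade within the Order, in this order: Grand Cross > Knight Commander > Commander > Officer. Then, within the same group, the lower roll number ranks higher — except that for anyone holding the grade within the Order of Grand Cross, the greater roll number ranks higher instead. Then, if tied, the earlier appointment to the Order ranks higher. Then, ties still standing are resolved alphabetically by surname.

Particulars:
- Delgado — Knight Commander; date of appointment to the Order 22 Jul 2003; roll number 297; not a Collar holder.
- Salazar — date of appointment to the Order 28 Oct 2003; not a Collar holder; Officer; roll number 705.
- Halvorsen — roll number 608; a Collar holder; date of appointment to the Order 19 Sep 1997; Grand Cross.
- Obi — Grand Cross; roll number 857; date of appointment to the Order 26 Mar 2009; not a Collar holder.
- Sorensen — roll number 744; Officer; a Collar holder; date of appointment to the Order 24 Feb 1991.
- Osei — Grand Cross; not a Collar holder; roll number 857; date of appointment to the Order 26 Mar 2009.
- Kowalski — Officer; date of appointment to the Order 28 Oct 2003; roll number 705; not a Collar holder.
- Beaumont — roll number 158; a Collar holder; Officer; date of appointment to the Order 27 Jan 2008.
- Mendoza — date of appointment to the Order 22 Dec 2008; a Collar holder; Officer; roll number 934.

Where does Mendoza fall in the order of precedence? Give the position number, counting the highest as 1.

9

By grade within the Order: Obi, Osei and Halvorsen (Grand Cross); then Delgado (Knight Commander); then Beaumont, Kowalski, Salazar, Sorensen and Mendoza (Officer).
Among Obi, Osei and Halvorsen, by roll number (higher first) (reversed rule for this group): Obi and Osei (857) before Halvorsen (608).
Obi and Osei both have date of appointment to the Order 26 Mar 2009, so the next rule applies.
Among Obi and Osei, alphabetically by surname: Obi before Osei.
Among Beaumont, Kowalski, Salazar, Sorensen and Mendoza, by roll number (lower first): Beaumont (158) before Kowalski and Salazar (705) before Sorensen (744) before Mendoza (934).
Kowalski and Salazar both have date of appointment to the Order 28 Oct 2003, so the next rule applies.
Among Kowalski and Salazar, alphabetically by surname: Kowalski before Salazar.
Order: Obi, Osei, Halvorsen, Delgado, Beaumont, Kowalski, Salazar, Sorensen, Mendoza. So position 9.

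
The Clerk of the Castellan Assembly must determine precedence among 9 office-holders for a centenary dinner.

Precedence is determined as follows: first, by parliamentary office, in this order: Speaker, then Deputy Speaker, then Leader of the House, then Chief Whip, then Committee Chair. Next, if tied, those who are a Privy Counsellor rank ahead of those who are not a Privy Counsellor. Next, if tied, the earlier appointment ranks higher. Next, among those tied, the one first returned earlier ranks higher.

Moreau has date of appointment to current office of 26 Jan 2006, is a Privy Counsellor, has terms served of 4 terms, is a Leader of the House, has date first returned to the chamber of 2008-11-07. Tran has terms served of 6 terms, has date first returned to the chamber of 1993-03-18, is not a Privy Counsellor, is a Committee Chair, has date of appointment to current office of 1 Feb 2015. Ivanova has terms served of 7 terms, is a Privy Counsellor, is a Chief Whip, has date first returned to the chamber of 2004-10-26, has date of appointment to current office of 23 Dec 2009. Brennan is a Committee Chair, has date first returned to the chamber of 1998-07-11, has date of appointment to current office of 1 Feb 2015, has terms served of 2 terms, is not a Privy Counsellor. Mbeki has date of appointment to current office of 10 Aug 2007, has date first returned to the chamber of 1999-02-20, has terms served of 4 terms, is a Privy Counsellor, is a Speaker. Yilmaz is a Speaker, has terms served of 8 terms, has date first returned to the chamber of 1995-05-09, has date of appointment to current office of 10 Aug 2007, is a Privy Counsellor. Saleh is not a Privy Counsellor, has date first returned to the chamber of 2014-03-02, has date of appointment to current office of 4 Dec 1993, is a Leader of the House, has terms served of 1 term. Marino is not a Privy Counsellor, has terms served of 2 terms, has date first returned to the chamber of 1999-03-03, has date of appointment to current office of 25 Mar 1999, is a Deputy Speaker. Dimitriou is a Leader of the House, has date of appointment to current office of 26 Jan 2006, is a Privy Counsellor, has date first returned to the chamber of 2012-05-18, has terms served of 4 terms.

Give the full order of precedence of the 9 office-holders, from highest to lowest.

By parliamentary office: Yilmaz and Mbeki (Speaker); then Marino (Deputy Speaker); then Moreau, Dimitriou and Saleh (Leader of the House); then Ivanova (Chief Whip); then Tran and Brennan (Committee Chair).
Yilmaz and Mbeki are each a Privy Counsellor, so the next rule applies.
Yilmaz and Mbeki both have date of appointment to current office 10 Aug 2007, so the next rule applies.
Among Yilmaz and Mbeki, by date first returned to the chamber (earlier first): Yilmaz (1995-05-09) before Mbeki (1999-02-20).
Among Moreau, Dimitriou and Saleh, a Privy Counsellor before not a Privy Counsellor: Moreau and Dimitriou (a Privy Counsellor) before Saleh (not a Privy Counsellor).
Moreau and Dimitriou both have date of appointment to current office 26 Jan 2006, so the next rule applies.
Among Moreau and Dimitriou, by date first returned to the chamber (earlier first): Moreau (2008-11-07) before Dimitriou (2012-05-18).
Tran and Brennan are each not a Privy Counsellor, so the next rule applies.
Tran and Brennan both have date of appointment to current office 1 Feb 2015, so the next rule applies.
Among Tran and Brennan, by date first returned to the chamber (earlier first): Tran (1993-03-18) before Brennan (1998-07-11).
Full order: Yilmaz, Mbeki, Marino, Moreau, Dimitriou, Saleh, Ivanova, Tran, Brennan.

Yilmaz, Mbeki, Marino, Moreau, Dimitriou, Saleh, Ivanova, Tran, Brennan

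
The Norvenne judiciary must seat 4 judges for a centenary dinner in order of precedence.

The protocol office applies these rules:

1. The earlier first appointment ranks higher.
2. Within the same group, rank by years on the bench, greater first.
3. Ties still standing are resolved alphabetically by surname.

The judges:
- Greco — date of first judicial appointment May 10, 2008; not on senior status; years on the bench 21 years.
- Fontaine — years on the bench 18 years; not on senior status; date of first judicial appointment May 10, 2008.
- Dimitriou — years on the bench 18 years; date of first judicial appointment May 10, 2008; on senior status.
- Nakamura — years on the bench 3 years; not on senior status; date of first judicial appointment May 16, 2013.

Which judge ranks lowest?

Nakamura

By date of first judicial appointment (earlier first): Greco, Dimitriou and Fontaine (each May 10, 2008); then Nakamura (May 16, 2013).
Among Greco, Dimitriou and Fontaine, by years on the bench (higher first): Greco (21 years) before Dimitriou and Fontaine (18 years).
Among Dimitriou and Fontaine, alphabetically by surname: Dimitriou before Fontaine.
Order: Greco, Dimitriou, Fontaine, Nakamura.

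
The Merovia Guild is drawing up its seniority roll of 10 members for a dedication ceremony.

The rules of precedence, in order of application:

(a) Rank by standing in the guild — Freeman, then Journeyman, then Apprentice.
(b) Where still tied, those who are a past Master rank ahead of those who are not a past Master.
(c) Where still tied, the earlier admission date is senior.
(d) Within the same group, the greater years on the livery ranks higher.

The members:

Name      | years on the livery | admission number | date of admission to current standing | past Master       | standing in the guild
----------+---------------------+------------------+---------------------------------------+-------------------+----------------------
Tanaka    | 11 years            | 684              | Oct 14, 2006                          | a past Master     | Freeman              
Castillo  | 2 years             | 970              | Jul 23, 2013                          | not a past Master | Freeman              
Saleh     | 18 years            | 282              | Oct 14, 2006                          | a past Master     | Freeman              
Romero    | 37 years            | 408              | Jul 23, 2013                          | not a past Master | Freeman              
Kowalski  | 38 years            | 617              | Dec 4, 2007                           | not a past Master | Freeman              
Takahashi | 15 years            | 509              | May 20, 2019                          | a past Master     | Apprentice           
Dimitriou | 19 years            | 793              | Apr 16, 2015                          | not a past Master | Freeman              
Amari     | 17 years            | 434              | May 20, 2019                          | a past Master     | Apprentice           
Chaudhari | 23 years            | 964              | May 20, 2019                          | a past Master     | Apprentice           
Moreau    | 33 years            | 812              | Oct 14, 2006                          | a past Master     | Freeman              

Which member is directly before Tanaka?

By standing in the guild: Moreau, Saleh, Tanaka, Kowalski, Romero, Castillo and Dimitriou (Freeman); then Chaudhari, Amari and Takahashi (Apprentice).
Among Moreau, Saleh, Tanaka, Kowalski, Romero, Castillo and Dimitriou, a past Master before not a past Master: Moreau, Saleh and Tanaka (a past Master) before Kowalski, Romero, Castillo and Dimitriou (not a past Master).
Moreau, Saleh and Tanaka all have date of admission to current standing Oct 14, 2006, so the next rule applies.
Among Moreau, Saleh and Tanaka, by years on the livery (higher first): Moreau (33 years) before Saleh (18 years) before Tanaka (11 years).
Among Kowalski, Romero, Castillo and Dimitriou, by date of admission to current standing (earlier first): Kowalski (Dec 4, 2007) before Romero and Castillo (Jul 23, 2013) before Dimitriou (Apr 16, 2015).
Among Romero and Castillo, by years on the livery (higher first): Romero (37 years) before Castillo (2 years).
Chaudhari, Amari and Takahashi are each a past Master, so the next rule applies.
Chaudhari, Amari and Takahashi all have date of admission to current standing May 20, 2019, so the next rule applies.
Among Chaudhari, Amari and Takahashi, by years on the livery (higher first): Chaudhari (23 years) before Amari (17 years) before Takahashi (15 years).
Order: Moreau, Saleh, Tanaka, Kowalski, Romero, Castillo, Dimitriou, Chaudhari, Amari, Takahashi.

Saleh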